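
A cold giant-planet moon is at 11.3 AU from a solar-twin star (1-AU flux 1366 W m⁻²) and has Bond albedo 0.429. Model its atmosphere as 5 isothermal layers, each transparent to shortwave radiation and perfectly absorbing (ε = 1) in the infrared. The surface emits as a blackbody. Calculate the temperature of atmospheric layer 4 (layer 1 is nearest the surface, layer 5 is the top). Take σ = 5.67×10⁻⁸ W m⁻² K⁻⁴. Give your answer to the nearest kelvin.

86 kelvin

Flux at the orbit: S = 1366/(11.3)² = 10.70 W m⁻².
Top-of-atmosphere balance: σT_e⁴ = S(1−α)/4 = 1.527 W m⁻² → T_e = 72.04 K.
Each opaque layer satisfies 2T_j⁴ = T_{j−1}⁴ + T_{j+1}⁴, giving T_k⁴ = (N+1−k)T_e⁴.
With k = 4: T_4 = (5+1−4)^¼·72.04 K = 85.67 K.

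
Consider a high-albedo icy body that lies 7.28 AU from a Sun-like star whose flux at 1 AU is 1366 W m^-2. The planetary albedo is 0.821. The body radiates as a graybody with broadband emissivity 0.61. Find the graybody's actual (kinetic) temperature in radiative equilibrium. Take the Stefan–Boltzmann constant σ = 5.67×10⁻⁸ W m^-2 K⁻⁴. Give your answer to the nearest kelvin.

By the inverse-square law, S = 1366/7.28² = 25.77 W m^-2.
The planet absorbs (1−α)S over its disc πR² and re-emits over 4πR², so the mean absorbed flux is (1−0.821)·25.77/4 = 1.153 W m^-2.
Equating to εσT⁴ with ε = 0.61: T = (1.153/0.61σ)^(1/4) = 75.99 K.

76 K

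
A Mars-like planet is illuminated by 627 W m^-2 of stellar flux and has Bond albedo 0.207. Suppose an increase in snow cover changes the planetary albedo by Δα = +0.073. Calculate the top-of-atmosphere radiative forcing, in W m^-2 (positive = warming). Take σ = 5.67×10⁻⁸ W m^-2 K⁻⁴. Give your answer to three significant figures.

TOA radiative forcing: ΔF = −S·Δα/4 = −627.0·(+0.073)/4 = -11.44 W m^-2.

-11.4 W m^-2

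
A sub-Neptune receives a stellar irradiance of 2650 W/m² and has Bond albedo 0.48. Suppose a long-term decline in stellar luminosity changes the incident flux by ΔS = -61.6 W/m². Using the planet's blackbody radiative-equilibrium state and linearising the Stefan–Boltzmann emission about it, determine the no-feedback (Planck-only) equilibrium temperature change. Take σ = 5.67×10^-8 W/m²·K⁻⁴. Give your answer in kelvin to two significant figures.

The baseline emission temperature is T_e = 279.2 K.
TOA radiative forcing: ΔF = (1−α)ΔS/4 = 0.52·(-61.6)/4 = -8.008 W/m².
Linearising σT⁴ gives d(σT⁴)/dT = 4σT_e³ = 4.936 W/m² per K.
Hence the no-feedback warming is ΔF/(4σT_e³) = -1.62 K.

-1.6 kelvin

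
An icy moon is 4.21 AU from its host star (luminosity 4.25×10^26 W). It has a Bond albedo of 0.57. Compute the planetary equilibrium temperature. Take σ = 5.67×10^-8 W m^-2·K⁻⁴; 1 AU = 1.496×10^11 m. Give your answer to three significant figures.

d = 4.21 × 1.496×10^11 m = 6.298×10^11 m.
Flux at the orbit: S = L/(4πd²) = 4.25×10^26/(4π·(6.30×10^11)²) = 85.26 W m^-2.
Absorbed flux (global mean): S(1−α)/4 = 85.26·0.43/4 = 9.166 W m^-2.
Balancing against σT⁴: T = (9.166/5.67×10⁻⁸)^(1/4) = 112.8 K.

113 kelvin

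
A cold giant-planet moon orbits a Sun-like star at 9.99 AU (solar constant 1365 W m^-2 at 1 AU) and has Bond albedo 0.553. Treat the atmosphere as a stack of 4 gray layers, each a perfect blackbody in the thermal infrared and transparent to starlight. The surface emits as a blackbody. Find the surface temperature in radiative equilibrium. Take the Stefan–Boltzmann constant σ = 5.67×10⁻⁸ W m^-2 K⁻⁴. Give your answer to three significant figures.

108 K

Flux at the orbit: S = 1365/(9.99)² = 13.68 W m^-2.
OLR = S(1−α)/4 = 1.528 W m^-2; the top layer radiates at T_e = 72.06 K.
For an N-layer opaque stack, T_s⁴ = (N+1)T_e⁴, hence T_s = (5)^(1/4)×72.06 K = 107.7 K.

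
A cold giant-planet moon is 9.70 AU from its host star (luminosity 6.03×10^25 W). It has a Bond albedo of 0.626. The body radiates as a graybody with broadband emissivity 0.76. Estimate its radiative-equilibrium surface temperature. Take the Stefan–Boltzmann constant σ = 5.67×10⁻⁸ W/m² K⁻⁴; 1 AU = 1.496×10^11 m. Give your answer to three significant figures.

47.2 K

Orbital distance: d = 9.70 AU = 1.451×10^12 m.
Spreading L over a sphere of radius d: S = 6.03×10^25/(4π·1.45×10^12²) = 2.279 W/m².
Averaging over the sphere, the absorbed flux is S(1−α)/4 = 0.2131 W/m².
Radiative balance εσT⁴ = 0.2131 gives T = [0.2131/(0.76·σ)]^(1/4) = 47.16 K.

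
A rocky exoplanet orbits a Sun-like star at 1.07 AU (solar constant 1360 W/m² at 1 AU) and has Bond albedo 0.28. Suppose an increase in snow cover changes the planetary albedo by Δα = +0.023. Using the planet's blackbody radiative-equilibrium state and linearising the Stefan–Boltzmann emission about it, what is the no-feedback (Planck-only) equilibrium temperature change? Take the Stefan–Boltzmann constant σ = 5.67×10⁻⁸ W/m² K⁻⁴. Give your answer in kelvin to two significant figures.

-2.0 K

Irradiance scales as 1/d², so S = 1360 W/m² × (1/1.07)² = 1188 W/m².
Reference equilibrium: T_e = [S(1−α)/(4σ)]^(1/4) = 247.8 K.
ΔF = −(S/4)Δα = −(1188/4)×(+0.023) = -6.830 W/m².
Planck response: λ_P = 4σT_e³ = 4·5.67×10⁻⁸·(247.8)³ = 3.451 W/m²/K.
ΔT₀ = ΔF/λ_P = -6.830/3.451 = -1.98 K.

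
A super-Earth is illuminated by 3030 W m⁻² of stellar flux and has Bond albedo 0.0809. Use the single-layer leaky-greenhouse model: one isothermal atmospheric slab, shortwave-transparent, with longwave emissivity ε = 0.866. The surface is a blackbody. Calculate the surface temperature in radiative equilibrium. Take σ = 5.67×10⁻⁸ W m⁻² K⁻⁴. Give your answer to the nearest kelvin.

Effective emission temperature (TOA balance): σT_e⁴ = S(1−α)/4 = 696.2 W m⁻² → T_e = 332.9 K.
The surface balance (absorbed SW + ε·downward IR = σT_s⁴) with T_a⁴ = T_s⁴/2 reduces to T_s = T_e·[2/(2−ε)]^¼ = 383.6 K.

384 K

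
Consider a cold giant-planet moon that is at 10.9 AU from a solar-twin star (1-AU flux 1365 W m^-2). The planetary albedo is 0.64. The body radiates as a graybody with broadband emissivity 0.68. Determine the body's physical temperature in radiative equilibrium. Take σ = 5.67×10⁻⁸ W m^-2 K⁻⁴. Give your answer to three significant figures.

72.0 K

By the inverse-square law, S = 1365/10.9² = 11.49 W m^-2.
Absorbed flux (global mean): S(1−α)/4 = 11.49·0.36/4 = 1.034 W m^-2.
Equating to εσT⁴ with ε = 0.68: T = (1.034/0.68σ)^(1/4) = 71.96 K.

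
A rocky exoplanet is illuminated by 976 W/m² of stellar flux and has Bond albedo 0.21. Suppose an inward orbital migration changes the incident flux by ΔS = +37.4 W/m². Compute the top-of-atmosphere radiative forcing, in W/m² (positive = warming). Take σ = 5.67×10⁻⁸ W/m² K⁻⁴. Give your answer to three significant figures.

Only a fraction (1−α) is absorbed and it's spread over 4πR², so ΔF = (1−α)ΔS/4 = 7.386 W/m².

7.39 W/m²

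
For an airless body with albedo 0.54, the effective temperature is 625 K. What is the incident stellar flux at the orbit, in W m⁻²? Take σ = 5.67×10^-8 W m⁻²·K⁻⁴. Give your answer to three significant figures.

From S(1−α)/4 = σT⁴: S = 4σT⁴/(1−α).
The emitted flux is σT⁴ = 8652 W m⁻².
S = 4·8652/0.46 = 75230 W m⁻².

75200 W m⁻²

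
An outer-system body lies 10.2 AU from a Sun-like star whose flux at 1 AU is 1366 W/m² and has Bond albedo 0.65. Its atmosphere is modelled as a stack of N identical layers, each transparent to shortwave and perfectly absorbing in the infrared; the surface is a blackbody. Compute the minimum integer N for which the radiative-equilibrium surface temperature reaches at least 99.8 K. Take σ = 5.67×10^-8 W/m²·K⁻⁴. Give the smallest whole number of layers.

Irradiance scales as 1/d², so S = 1366 W/m² × (1/10.2)² = 13.13 W/m².
The effective emission temperature is T_e = [S(1−α)/(4σ)]^¼ = 67.09 K.
Since T_s⁴ = (N+1)T_e⁴, we need N ≥ (T_s/T_e)⁴ − 1 = 3.896.
The minimum whole number is N = 4.

4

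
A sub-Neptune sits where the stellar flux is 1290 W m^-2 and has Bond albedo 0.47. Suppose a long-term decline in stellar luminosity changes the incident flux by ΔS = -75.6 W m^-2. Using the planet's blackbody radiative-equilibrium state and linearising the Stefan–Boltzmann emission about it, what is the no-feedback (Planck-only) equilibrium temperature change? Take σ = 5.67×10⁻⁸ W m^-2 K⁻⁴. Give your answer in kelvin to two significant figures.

-3.4 K

Unperturbed T_e = [1290·(1−0.47)/(4σ)]^¼ = 234.3 K.
TOA radiative forcing: ΔF = (1−α)ΔS/4 = 0.53·(-75.6)/4 = -10.02 W m^-2.
Planck response: λ_P = 4σT_e³ = 4·5.67×10⁻⁸·(234.3)³ = 2.918 W m^-2/K.
Hence the no-feedback warming is ΔF/(4σT_e³) = -3.43 K.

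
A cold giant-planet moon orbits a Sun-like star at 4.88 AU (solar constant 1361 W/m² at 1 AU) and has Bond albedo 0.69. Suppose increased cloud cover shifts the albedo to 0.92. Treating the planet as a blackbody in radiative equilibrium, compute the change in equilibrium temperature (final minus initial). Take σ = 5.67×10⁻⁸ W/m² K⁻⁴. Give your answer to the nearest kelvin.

Irradiance scales as 1/d², so S = 1361 W/m² × (1/4.88)² = 57.15 W/m².
With α = 0.69, T₁ = 94.01 K.
Final:   T₂ = [S(1−0.92)/(4σ)]^(1/4) = 67.01 K.
ΔT = T₂ − T₁ = -27.01 K.

-27 kelvin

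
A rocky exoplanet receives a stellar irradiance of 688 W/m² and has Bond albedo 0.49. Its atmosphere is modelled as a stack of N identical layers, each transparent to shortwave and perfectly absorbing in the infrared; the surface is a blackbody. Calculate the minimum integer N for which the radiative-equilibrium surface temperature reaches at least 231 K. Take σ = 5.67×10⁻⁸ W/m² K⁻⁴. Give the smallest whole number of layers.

1

Top-of-atmosphere balance: σT_e⁴ = S(1−α)/4 = 87.72 W/m² → T_e = 198.3 K.
T_s = (N+1)^(1/4)·T_e ≥ 231 K requires N+1 ≥ (T_s/T_e)⁴ = (231/198.3)⁴ = 1.840.
Rounding up, N = 1.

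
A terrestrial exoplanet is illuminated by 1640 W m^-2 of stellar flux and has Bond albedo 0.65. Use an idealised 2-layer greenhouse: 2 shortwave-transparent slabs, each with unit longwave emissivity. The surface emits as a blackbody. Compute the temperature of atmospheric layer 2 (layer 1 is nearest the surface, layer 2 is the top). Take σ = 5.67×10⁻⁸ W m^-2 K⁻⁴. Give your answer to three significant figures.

The effective emission temperature is T_e = [S(1−α)/(4σ)]^¼ = 224.3 K.
In the N-layer model, layer k (counted from the surface) has T_k = (N+1−k)^(1/4)·T_e.
T_2 = (1)^(1/4)·224.3 = 224.3 K.

224 kelvin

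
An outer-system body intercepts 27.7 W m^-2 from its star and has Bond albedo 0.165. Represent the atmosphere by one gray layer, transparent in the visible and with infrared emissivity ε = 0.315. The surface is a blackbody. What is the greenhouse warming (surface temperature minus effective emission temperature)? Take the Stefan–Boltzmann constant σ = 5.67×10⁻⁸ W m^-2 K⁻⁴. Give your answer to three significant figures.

Effective emission temperature (TOA balance): σT_e⁴ = S(1−α)/4 = 5.782 W m^-2 → T_e = 100.5 K.
Surface balance with a leaky layer gives σT_s⁴ = σT_e⁴·2/(2−ε), so T_s = T_e·[2/(2−0.315)]^(1/4) = 104.9 K.
Greenhouse warming: T_s − T_e = 4.399 K.

4.40 K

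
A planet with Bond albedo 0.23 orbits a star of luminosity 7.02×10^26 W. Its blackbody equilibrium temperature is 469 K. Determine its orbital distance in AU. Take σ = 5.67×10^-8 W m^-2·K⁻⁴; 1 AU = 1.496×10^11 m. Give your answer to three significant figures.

The flux needed for this T is 4σT⁴/(1−0.23) = 14250 W m^-2.
S = L/(4πd²) → d = √(L/4πS) = √(7.02×10^26/(4π·14250)) = 6.261×10^10 m = 0.4185 AU.

0.419 AU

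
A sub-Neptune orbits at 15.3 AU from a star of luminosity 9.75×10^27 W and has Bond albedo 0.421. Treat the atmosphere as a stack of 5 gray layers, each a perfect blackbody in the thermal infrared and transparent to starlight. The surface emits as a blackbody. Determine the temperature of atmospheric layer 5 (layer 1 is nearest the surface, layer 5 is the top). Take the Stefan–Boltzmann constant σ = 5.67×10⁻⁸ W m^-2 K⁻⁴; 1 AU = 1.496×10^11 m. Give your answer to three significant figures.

d = 15.3 × 1.496×10^11 m = 2.289×10^12 m.
Flux at the orbit: S = L/(4πd²) = 9.75×10^27/(4π·(2.29×10^12)²) = 148.1 W m^-2.
Top-of-atmosphere balance: σT_e⁴ = S(1−α)/4 = 21.44 W m^-2 → T_e = 139.4 K.
Each opaque layer satisfies 2T_j⁴ = T_{j−1}⁴ + T_{j+1}⁴, giving T_k⁴ = (N+1−k)T_e⁴.
With k = 5: T_5 = (5+1−5)^¼·139.4 K = 139.4 K.

139 K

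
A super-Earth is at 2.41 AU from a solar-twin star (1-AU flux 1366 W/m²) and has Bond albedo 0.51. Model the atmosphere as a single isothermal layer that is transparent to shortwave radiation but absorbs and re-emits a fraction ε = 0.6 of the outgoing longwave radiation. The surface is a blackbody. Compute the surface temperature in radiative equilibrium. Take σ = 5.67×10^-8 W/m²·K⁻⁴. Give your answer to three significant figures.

Irradiance scales as 1/d², so S = 1366 W/m² × (1/2.41)² = 235.2 W/m².
At the top of the atmosphere, σT_e⁴ = S(1−α)/4 = 28.81 W/m², giving T_e = 150.1 K.
Surface balance with a leaky layer gives σT_s⁴ = σT_e⁴·2/(2−ε), so T_s = T_e·[2/(2−0.6)]^(1/4) = 164.1 K.

164 K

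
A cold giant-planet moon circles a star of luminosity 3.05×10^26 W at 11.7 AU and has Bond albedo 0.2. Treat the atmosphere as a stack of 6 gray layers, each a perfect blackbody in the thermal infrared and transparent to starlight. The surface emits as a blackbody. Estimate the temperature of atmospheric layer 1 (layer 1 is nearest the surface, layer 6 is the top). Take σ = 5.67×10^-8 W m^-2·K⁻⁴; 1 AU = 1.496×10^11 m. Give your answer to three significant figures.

Orbital distance: d = 11.7 AU = 1.750×10^12 m.
S = L/(4πd²) = 7.922 W m^-2.
The effective emission temperature is T_e = [S(1−α)/(4σ)]^¼ = 72.71 K.
The net upward flux σT_e⁴ is constant between every pair of levels, so T_k⁴ = (N+1−k)T_e⁴.
T_1 = (6)^(1/4)·72.71 = 113.8 K.

114 kelvin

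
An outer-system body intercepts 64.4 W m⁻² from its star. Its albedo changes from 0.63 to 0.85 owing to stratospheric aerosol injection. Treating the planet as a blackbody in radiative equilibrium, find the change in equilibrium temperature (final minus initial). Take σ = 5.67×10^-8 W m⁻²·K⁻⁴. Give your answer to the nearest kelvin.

Before: T₁ = [64.40·0.37/(4σ)]^(1/4) = 101.2 K.
With α = 0.85, T₂ = 80.79 K.
ΔT = T₂ − T₁ = -20.46 K.

-20 K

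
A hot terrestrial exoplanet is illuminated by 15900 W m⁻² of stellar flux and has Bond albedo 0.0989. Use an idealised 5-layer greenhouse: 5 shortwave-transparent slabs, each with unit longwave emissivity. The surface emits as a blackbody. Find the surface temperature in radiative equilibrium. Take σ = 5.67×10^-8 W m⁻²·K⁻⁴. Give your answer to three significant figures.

OLR = S(1−α)/4 = 3582 W m⁻²; the top layer radiates at T_e = 501.3 K.
With N = 5 opaque layers, T_s = (N+1)^(1/4)·T_e = 6^(1/4)·501.3 = 784.6 K.

785 K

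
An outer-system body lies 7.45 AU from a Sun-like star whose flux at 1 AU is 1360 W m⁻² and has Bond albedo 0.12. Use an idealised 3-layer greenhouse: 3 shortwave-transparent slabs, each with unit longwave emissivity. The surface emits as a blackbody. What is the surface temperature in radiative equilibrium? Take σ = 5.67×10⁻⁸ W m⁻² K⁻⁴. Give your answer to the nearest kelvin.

Flux at the orbit: S = 1360/(7.45)² = 24.50 W m⁻².
OLR = S(1−α)/4 = 5.391 W m⁻²; the top layer radiates at T_e = 98.75 K.
For an N-layer opaque stack, T_s⁴ = (N+1)T_e⁴, hence T_s = (4)^(1/4)×98.75 K = 139.6 K.

140 K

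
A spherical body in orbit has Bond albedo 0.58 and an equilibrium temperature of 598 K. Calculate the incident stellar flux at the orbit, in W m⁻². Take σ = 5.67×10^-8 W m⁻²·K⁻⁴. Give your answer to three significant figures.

From S(1−α)/4 = σT⁴: S = 4σT⁴/(1−α).
The emitted flux is σT⁴ = 7251 W m⁻².
S = 4·7251/0.42 = 69060 W m⁻².

69100 W m⁻²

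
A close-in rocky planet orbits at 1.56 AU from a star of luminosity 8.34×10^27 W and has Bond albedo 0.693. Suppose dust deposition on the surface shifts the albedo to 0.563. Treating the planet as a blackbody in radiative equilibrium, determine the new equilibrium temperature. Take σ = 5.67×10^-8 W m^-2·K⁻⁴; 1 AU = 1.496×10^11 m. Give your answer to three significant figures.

391 K

d = 1.56 × 1.496×10^11 m = 2.334×10^11 m.
Flux at the orbit: S = L/(4πd²) = 8.34×10^27/(4π·(2.33×10^11)²) = 12190 W m^-2.
New equilibrium: T₂ = [(1−0.563)·12190/(4σ)]^(1/4) = 391.4 K.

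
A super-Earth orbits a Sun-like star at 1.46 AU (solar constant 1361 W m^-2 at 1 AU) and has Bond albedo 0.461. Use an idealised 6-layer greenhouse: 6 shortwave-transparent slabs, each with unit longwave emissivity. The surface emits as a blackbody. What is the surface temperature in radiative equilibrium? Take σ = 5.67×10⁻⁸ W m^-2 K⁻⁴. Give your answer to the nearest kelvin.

Irradiance scales as 1/d², so S = 1361 W m^-2 × (1/1.46)² = 638.5 W m^-2.
Top-of-atmosphere balance: σT_e⁴ = S(1−α)/4 = 86.04 W m^-2 → T_e = 197.4 K.
Layer-by-layer balance gives σT_s⁴ = (N+1)σT_e⁴, so T_s = 7^¼·197.4 = 321.0 K.

321 kelvin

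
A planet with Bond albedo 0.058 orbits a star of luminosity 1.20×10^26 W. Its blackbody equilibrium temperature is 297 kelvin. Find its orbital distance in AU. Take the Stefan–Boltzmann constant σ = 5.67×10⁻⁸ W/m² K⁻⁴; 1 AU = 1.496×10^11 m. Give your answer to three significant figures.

Energy balance gives S = 4σT⁴/(1−α) = 1873 W/m².
Then d = [L/(4πS)]^(1/2) = 7.140×10^10 m, i.e. 0.4772 AU.

0.477 AU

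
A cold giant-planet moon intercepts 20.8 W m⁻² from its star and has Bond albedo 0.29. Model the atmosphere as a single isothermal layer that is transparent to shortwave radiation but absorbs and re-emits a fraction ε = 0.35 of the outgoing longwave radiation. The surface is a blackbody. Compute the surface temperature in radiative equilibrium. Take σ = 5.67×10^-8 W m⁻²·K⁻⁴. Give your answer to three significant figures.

94.3 K

At the top of the atmosphere, σT_e⁴ = S(1−α)/4 = 3.692 W m⁻², giving T_e = 89.83 K.
Surface balance with a leaky layer gives σT_s⁴ = σT_e⁴·2/(2−ε), so T_s = T_e·[2/(2−0.35)]^(1/4) = 94.26 K.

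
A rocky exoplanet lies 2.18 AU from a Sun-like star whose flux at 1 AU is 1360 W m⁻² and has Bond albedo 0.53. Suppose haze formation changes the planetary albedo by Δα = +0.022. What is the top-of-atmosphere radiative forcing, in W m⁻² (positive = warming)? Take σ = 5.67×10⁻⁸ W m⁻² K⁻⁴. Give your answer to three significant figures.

-1.57 W m⁻²

Irradiance scales as 1/d², so S = 1360 W m⁻² × (1/2.18)² = 286.2 W m⁻².
TOA radiative forcing: ΔF = −S·Δα/4 = −286.2·(+0.022)/4 = -1.574 W m⁻².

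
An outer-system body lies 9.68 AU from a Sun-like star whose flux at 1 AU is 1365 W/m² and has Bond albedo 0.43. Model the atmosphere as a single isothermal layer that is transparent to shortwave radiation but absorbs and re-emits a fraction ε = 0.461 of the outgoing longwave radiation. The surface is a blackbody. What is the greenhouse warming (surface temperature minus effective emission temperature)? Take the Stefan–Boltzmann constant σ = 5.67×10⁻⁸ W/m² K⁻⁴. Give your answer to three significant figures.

5.27 K

By the inverse-square law, S = 1365/9.68² = 14.57 W/m².
Effective emission temperature (TOA balance): σT_e⁴ = S(1−α)/4 = 2.076 W/m² → T_e = 77.79 K.
For a single slab of emissivity ε, T_s⁴ = 2T_e⁴/(2−ε); thus T_s = 77.79·(1.3)^(1/4) = 83.05 K.
T_s − T_e = 83.05 − 77.79 = 5.266 K.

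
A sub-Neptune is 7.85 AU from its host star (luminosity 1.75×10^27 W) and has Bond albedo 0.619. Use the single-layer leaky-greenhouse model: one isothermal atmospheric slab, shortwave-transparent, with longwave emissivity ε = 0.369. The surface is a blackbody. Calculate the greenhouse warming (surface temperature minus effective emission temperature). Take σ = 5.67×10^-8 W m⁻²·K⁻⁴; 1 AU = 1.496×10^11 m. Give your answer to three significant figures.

5.97 kelvin

Orbital distance: d = 7.85 AU = 1.174×10^12 m.
Spreading L over a sphere of radius d: S = 1.75×10^27/(4π·1.17×10^12²) = 101.0 W m⁻².
The planet radiates to space at T_e = [S(1−α)/(4σ)]^(1/4) = 114.1 K.
Surface balance with a leaky layer gives σT_s⁴ = σT_e⁴·2/(2−ε), so T_s = T_e·[2/(2−0.369)]^(1/4) = 120.1 K.
T_s − T_e = 120.1 − 114.1 = 5.970 K.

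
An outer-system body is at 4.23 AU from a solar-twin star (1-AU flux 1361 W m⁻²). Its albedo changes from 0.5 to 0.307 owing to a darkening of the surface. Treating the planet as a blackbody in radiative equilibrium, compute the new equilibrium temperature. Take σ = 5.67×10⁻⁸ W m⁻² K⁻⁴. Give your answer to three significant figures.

Flux at the orbit: S = 1361/(4.23)² = 76.06 W m⁻².
New equilibrium: T₂ = [(1−0.307)·76.06/(4σ)]^(1/4) = 123.5 K.

123 K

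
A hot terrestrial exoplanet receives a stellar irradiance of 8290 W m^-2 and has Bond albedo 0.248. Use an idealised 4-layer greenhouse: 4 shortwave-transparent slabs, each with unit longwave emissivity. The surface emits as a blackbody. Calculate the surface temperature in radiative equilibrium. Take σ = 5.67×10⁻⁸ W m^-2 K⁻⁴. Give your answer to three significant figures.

The effective emission temperature is T_e = [S(1−α)/(4σ)]^¼ = 407.2 K.
Layer-by-layer balance gives σT_s⁴ = (N+1)σT_e⁴, so T_s = 5^¼·407.2 = 608.9 K.

609 K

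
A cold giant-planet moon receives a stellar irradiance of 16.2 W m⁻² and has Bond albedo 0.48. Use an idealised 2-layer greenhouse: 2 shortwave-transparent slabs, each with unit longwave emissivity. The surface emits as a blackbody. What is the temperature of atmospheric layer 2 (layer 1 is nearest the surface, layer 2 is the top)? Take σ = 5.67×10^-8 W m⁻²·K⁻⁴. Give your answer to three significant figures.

78.1 K

OLR = S(1−α)/4 = 2.106 W m⁻²; the top layer radiates at T_e = 78.07 K.
Each opaque layer satisfies 2T_j⁴ = T_{j−1}⁴ + T_{j+1}⁴, giving T_k⁴ = (N+1−k)T_e⁴.
T_2 = (1)^(1/4)·78.07 = 78.07 K.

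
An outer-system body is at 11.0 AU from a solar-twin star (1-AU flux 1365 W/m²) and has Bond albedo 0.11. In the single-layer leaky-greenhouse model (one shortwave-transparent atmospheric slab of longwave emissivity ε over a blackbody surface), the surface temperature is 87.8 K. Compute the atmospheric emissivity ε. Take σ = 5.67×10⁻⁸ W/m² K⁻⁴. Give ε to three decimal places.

Irradiance scales as 1/d², so S = 1365 W/m² × (1/11.0)² = 11.28 W/m².
Effective temperature: T_e = [S(1−α)/(4σ)]^(1/4) = 81.57 K.
T_s⁴ = T_e⁴·2/(2−ε) → ε = 2 − 2(T_e/T_s)⁴ = 2 − 2·(81.57/87.8)⁴ = 0.5101.

0.510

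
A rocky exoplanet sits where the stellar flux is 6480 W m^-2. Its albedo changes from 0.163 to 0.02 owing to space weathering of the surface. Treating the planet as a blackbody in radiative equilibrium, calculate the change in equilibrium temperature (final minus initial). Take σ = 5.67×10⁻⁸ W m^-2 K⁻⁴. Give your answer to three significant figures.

15.8 K

Initial: T₁ = [S(1−0.163)/(4σ)]^(1/4) = 393.2 K.
With α = 0.02, T₂ = 409.1 K.
Change: 409.1 − 393.2 = 15.82 K.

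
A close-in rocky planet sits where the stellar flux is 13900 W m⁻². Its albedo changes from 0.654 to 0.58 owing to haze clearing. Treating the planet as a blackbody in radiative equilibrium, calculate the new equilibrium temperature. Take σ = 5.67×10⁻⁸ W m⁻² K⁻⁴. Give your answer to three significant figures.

401 K

T₂ = [S(1−α₂)/(4σ)]^(1/4) = [13900·0.42/(4σ)]^(1/4) = 400.5 K.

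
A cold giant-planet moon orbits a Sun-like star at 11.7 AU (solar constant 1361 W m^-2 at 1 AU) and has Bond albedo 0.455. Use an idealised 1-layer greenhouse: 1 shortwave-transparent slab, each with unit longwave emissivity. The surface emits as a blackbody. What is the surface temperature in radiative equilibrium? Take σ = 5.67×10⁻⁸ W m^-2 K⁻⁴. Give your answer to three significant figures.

83.1 K

Irradiance scales as 1/d², so S = 1361 W m^-2 × (1/11.7)² = 9.942 W m^-2.
OLR = S(1−α)/4 = 1.355 W m^-2; the top layer radiates at T_e = 69.91 K.
For an N-layer opaque stack, T_s⁴ = (N+1)T_e⁴, hence T_s = (2)^(1/4)×69.91 K = 83.14 K.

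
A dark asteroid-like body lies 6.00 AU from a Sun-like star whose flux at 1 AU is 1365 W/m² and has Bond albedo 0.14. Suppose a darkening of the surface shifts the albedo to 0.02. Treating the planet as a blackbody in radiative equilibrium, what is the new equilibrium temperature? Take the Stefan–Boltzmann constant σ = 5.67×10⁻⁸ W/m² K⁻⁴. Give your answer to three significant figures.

113 K

By the inverse-square law, S = 1365/6.00² = 37.92 W/m².
New equilibrium: T₂ = [(1−0.02)·37.92/(4σ)]^(1/4) = 113.1 K.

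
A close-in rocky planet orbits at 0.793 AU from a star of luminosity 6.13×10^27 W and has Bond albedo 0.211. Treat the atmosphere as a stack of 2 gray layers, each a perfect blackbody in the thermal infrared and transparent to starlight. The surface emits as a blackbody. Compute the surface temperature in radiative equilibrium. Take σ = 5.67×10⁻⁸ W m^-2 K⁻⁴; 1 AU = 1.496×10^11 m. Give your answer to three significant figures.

776 K

Orbital distance: d = 0.793 AU = 1.186×10^11 m.
S = L/(4πd²) = 34660 W m^-2.
Top-of-atmosphere balance: σT_e⁴ = S(1−α)/4 = 6837 W m^-2 → T_e = 589.3 K.
With N = 2 opaque layers, T_s = (N+1)^(1/4)·T_e = 3^(1/4)·589.3 = 775.5 K.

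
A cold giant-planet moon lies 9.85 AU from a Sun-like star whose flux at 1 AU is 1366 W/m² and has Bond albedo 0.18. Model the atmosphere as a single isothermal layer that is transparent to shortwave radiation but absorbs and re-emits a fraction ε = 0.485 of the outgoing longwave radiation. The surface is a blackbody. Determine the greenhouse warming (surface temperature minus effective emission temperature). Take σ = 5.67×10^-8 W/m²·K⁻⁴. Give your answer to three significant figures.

6.07 kelvin

Flux at the orbit: S = 1366/(9.85)² = 14.08 W/m².
Effective emission temperature (TOA balance): σT_e⁴ = S(1−α)/4 = 2.886 W/m² → T_e = 84.47 K.
Surface balance with a leaky layer gives σT_s⁴ = σT_e⁴·2/(2−ε), so T_s = T_e·[2/(2−0.485)]^(1/4) = 90.54 K.
Greenhouse warming: T_s − T_e = 6.073 K.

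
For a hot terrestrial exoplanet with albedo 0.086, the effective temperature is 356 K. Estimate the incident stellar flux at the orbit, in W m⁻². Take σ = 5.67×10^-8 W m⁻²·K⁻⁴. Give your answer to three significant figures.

Invert the energy balance for S: S = 4σT⁴/(1−α).
σT⁴ = 5.67×10⁻⁸·(356)⁴ = 910.7 W m⁻².
So S = 4×910.7/(1−0.086) = 3986 W m⁻².

3990 W m⁻²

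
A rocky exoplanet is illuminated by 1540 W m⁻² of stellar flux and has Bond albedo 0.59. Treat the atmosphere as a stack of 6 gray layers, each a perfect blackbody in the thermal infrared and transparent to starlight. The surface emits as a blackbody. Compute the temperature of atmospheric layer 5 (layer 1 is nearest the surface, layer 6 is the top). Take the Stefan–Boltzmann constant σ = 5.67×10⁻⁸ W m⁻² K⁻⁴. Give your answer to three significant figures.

OLR = S(1−α)/4 = 157.9 W m⁻²; the top layer radiates at T_e = 229.7 K.
The net upward flux σT_e⁴ is constant between every pair of levels, so T_k⁴ = (N+1−k)T_e⁴.
With k = 5: T_5 = (6+1−5)^¼·229.7 K = 273.2 K.

273 K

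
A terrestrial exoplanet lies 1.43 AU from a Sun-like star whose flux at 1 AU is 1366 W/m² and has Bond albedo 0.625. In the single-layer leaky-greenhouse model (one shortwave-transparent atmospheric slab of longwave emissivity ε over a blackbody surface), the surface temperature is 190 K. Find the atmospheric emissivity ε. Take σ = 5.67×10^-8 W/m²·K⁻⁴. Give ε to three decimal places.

0.305

Flux at the orbit: S = 1366/(1.43)² = 668.0 W/m².
First, T_e = [668.0·(1−0.625)/(4σ)]^(1/4) = 182.3 K.
Inverting T_s⁴ = 2T_e⁴/(2−ε): (T_e/T_s)⁴ = 0.8475, so ε = 2(1 − 0.8475) = 0.3050.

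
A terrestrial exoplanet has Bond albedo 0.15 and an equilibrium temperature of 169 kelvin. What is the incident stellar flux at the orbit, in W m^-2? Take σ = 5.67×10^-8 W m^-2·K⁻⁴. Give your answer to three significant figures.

Invert the energy balance for S: S = 4σT⁴/(1−α).
The emitted flux is σT⁴ = 46.25 W m^-2.
S = 4·46.25/0.85 = 217.7 W m^-2.

218 W m^-2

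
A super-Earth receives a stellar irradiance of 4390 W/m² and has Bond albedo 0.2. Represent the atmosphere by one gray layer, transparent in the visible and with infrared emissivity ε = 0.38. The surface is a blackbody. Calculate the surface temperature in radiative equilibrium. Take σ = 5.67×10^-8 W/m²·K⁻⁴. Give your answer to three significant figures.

372 K

At the top of the atmosphere, σT_e⁴ = S(1−α)/4 = 878.0 W/m², giving T_e = 352.8 K.
Surface balance with a leaky layer gives σT_s⁴ = σT_e⁴·2/(2−ε), so T_s = T_e·[2/(2−0.38)]^(1/4) = 371.8 K.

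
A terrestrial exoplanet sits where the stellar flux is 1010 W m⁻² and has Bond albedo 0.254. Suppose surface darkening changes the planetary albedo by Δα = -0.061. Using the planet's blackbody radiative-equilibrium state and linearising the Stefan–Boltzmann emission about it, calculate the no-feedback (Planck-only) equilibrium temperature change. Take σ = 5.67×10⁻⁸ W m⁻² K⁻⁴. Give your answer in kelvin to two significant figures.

4.9 K

Unperturbed T_e = [1010·(1−0.254)/(4σ)]^¼ = 240.1 K.
TOA radiative forcing: ΔF = −S·Δα/4 = −1010·(-0.061)/4 = 15.40 W m⁻².
Linearising σT⁴ gives d(σT⁴)/dT = 4σT_e³ = 3.138 W m⁻² per K.
Hence the no-feedback warming is ΔF/(4σT_e³) = 4.91 K.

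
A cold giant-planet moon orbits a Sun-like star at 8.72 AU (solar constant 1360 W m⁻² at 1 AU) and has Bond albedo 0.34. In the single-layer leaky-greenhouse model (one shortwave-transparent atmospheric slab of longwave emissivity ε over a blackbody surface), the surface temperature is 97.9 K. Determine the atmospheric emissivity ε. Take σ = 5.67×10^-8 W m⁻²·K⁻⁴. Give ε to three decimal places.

Flux at the orbit: S = 1360/(8.72)² = 17.89 W m⁻².
Effective temperature: T_e = [S(1−α)/(4σ)]^(1/4) = 84.94 K.
T_s⁴ = T_e⁴·2/(2−ε) → ε = 2 − 2(T_e/T_s)⁴ = 2 − 2·(84.94/97.9)⁴ = 0.8668.

0.867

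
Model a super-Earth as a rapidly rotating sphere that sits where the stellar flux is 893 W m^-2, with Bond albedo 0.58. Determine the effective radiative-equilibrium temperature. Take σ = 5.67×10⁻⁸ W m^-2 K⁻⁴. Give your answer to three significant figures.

202 kelvin

Absorbed flux (global mean): S(1−α)/4 = 893.0·0.42/4 = 93.77 W m^-2.
Balancing against σT⁴: T = (93.77/5.67×10⁻⁸)^(1/4) = 201.7 K.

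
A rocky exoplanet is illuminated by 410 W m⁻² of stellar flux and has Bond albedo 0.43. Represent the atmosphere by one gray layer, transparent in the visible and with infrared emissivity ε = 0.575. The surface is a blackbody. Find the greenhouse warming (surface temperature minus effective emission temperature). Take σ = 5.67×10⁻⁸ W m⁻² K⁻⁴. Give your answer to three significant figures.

15.8 K

The planet radiates to space at T_e = [S(1−α)/(4σ)]^(1/4) = 179.2 K.
Surface balance with a leaky layer gives σT_s⁴ = σT_e⁴·2/(2−ε), so T_s = T_e·[2/(2−0.575)]^(1/4) = 195.0 K.
Greenhouse warming: T_s − T_e = 15.85 K.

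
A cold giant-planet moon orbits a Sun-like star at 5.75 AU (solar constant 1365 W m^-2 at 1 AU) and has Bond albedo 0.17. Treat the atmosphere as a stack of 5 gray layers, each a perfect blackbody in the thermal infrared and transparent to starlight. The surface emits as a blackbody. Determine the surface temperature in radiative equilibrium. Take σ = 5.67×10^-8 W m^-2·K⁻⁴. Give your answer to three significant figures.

Flux at the orbit: S = 1365/(5.75)² = 41.29 W m^-2.
Top-of-atmosphere balance: σT_e⁴ = S(1−α)/4 = 8.567 W m^-2 → T_e = 110.9 K.
With N = 5 opaque layers, T_s = (N+1)^(1/4)·T_e = 6^(1/4)·110.9 = 173.5 K.

174 K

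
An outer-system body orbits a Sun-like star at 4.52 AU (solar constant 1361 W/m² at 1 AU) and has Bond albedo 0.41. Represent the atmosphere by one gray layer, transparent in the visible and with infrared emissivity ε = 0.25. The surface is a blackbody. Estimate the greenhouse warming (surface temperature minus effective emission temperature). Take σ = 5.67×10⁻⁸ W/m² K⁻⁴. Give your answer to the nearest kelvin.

4 kelvin

By the inverse-square law, S = 1361/4.52² = 66.62 W/m².
Effective emission temperature (TOA balance): σT_e⁴ = S(1−α)/4 = 9.826 W/m² → T_e = 114.7 K.
Surface balance with a leaky layer gives σT_s⁴ = σT_e⁴·2/(2−ε), so T_s = T_e·[2/(2−0.25)]^(1/4) = 118.6 K.
The atmosphere warms the surface by 3.895 K.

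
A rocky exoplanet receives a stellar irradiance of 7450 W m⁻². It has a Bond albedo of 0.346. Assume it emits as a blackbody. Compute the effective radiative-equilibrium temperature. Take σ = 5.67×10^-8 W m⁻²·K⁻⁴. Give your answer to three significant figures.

The planet absorbs (1−α)S over its disc πR² and re-emits over 4πR², so the mean absorbed flux is (1−0.346)·7450/4 = 1218 W m⁻².
Balancing against σT⁴: T = (1218/5.67×10⁻⁸)^(1/4) = 382.8 K.

383 kelvin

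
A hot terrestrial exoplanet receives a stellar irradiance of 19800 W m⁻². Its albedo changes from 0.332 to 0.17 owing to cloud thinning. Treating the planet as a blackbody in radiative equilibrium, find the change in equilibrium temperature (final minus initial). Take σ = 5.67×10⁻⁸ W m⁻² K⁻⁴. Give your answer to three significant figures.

Initial: T₁ = [S(1−0.332)/(4σ)]^(1/4) = 491.4 K.
After:  T₂ = [19800·0.83/(4σ)]^(1/4) = 518.8 K.
Change: 518.8 − 491.4 = 27.41 K.

27.4 K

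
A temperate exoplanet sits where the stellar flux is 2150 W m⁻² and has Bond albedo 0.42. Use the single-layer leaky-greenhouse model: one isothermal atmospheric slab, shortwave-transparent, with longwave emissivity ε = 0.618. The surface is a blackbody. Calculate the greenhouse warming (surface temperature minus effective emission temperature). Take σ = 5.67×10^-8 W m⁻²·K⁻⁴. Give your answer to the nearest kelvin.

Effective emission temperature (TOA balance): σT_e⁴ = S(1−α)/4 = 311.8 W m⁻² → T_e = 272.3 K.
Surface balance with a leaky layer gives σT_s⁴ = σT_e⁴·2/(2−ε), so T_s = T_e·[2/(2−0.618)]^(1/4) = 298.7 K.
T_s − T_e = 298.7 − 272.3 = 26.36 K.

26 kelvin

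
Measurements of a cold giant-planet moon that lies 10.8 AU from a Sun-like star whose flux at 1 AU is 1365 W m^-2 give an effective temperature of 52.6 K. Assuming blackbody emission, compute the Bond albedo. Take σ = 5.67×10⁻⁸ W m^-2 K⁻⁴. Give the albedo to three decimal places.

0.852

Irradiance scales as 1/d², so S = 1365 W m^-2 × (1/10.8)² = 11.70 W m^-2.
Energy balance: S(1−α)/4 = σT⁴, so 1−α = 4σT⁴/S.
4σT⁴ = 4·5.67×10⁻⁸·(52.6)⁴ = 1.736 W m^-2.
1−α = 1.736/11.70 = 0.1484, so α = 0.8516.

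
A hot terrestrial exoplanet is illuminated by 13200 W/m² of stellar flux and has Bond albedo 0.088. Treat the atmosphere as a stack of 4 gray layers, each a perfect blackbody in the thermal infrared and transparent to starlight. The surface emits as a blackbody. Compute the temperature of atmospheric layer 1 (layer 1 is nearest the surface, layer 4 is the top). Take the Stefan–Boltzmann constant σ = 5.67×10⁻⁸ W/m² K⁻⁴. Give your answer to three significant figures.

679 K

Top-of-atmosphere balance: σT_e⁴ = S(1−α)/4 = 3010 W/m² → T_e = 480.0 K.
The net upward flux σT_e⁴ is constant between every pair of levels, so T_k⁴ = (N+1−k)T_e⁴.
With k = 1: T_1 = (4+1−1)^¼·480.0 K = 678.8 K.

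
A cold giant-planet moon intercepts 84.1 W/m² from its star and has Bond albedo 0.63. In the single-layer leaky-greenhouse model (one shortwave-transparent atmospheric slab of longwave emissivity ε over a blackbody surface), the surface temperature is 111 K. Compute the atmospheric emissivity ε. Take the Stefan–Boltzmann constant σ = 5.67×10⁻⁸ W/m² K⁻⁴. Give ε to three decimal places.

First, T_e = [84.10·(1−0.63)/(4σ)]^(1/4) = 108.2 K.
Inverting T_s⁴ = 2T_e⁴/(2−ε): (T_e/T_s)⁴ = 0.9038, so ε = 2(1 − 0.9038) = 0.1924.

0.192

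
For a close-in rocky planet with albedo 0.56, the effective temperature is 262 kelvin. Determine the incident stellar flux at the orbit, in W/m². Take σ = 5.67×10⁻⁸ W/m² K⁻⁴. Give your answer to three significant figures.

2430 W/m²

From S(1−α)/4 = σT⁴: S = 4σT⁴/(1−α).
σT⁴ = 5.67×10⁻⁸·(262)⁴ = 267.2 W/m².
S = 4·267.2/0.44 = 2429 W/m².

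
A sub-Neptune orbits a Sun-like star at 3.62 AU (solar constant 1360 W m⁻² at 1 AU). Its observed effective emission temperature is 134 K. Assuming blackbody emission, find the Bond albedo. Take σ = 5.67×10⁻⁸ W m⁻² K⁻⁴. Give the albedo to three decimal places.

Flux at the orbit: S = 1360/(3.62)² = 103.8 W m⁻².
Rearranging the radiative balance, α = 1 − 4σT⁴/S.
σT⁴ = 18.28 W m⁻², so 4σT⁴ = 73.12 W m⁻².
1−α = 73.12/103.8 = 0.7046, so α = 0.2954.

0.295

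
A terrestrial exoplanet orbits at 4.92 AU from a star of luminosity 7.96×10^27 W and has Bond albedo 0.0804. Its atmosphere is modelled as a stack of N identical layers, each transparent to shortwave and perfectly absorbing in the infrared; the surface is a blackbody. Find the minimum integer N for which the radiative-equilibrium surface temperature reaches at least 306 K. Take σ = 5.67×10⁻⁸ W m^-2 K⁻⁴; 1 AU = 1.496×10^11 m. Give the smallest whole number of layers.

1

Orbital distance: d = 4.92 AU = 7.360×10^11 m.
Spreading L over a sphere of radius d: S = 7.96×10^27/(4π·7.36×10^11²) = 1169 W m^-2.
The effective emission temperature is T_e = [S(1−α)/(4σ)]^¼ = 262.4 K.
Since T_s⁴ = (N+1)T_e⁴, we need N ≥ (T_s/T_e)⁴ − 1 = 0.849.
So N ≥ 0.849; the smallest integer is N = 1.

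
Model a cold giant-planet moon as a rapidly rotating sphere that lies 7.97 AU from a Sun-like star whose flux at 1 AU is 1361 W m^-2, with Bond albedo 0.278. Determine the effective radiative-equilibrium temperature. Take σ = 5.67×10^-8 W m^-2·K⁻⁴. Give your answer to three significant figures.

Irradiance scales as 1/d², so S = 1361 W m^-2 × (1/7.97)² = 21.43 W m^-2.
Averaging over the sphere, the absorbed flux is S(1−α)/4 = 3.867 W m^-2.
In equilibrium σT⁴ equals this, so T = 90.88 K.

90.9 kelvin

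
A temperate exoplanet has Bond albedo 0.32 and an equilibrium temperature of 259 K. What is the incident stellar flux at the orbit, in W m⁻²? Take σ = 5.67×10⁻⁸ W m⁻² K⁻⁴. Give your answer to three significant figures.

1500 W m⁻²

Invert the energy balance for S: S = 4σT⁴/(1−α).
σT⁴ = 5.67×10⁻⁸·(259)⁴ = 255.1 W m⁻².
S = 4·255.1/0.68 = 1501 W m⁻².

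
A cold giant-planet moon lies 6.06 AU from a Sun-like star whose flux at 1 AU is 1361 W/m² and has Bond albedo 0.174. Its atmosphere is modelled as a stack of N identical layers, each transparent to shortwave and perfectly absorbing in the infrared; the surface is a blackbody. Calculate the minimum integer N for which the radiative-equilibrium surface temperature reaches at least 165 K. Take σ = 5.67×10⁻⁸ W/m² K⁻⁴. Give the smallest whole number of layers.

By the inverse-square law, S = 1361/6.06² = 37.06 W/m².
OLR = S(1−α)/4 = 7.653 W/m²; the top layer radiates at T_e = 107.8 K.
T_s = (N+1)^(1/4)·T_e ≥ 165 K requires N+1 ≥ (T_s/T_e)⁴ = (165/107.8)⁴ = 5.491.
Rounding up, N = 5.

5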